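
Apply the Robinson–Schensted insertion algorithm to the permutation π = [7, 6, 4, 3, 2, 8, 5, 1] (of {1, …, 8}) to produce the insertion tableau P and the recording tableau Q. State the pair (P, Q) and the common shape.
P = [1, 5] / [2, 8] / [3] / [4] / [6] / [7];  Q = [1, 6] / [2, 7] / [3] / [4] / [5] / [8];  common shape = (2, 2, 1, 1, 1, 1)

Row-insert the values π_1, π_2, … into P one at a time, bumping the leftmost entry strictly greater than the inserted value down to the next row. The recording tableau Q records, in position (i, j), the step at which that cell was added to P.
  Insert 7 (step 1): P = [7];  Q = [1]
  Insert 6 (step 2): P = [6] / [7];  Q = [1] / [2]
  Insert 4 (step 3): P = [4] / [6] / [7];  Q = [1] / [2] / [3]
  Insert 3 (step 4): P = [3] / [4] / [6] / [7];  Q = [1] / [2] / [3] / [4]
  Insert 2 (step 5): P = [2] / [3] / [4] / [6] / [7];  Q = [1] / [2] / [3] / [4] / [5]
  Insert 8 (step 6): P = [2, 8] / [3] / [4] / [6] / [7];  Q = [1, 6] / [2] / [3] / [4] / [5]
  Insert 5 (step 7): P = [2, 5] / [3, 8] / [4] / [6] / [7];  Q = [1, 6] / [2, 7] / [3] / [4] / [5]
  Insert 1 (step 8): P = [1, 5] / [2, 8] / [3] / [4] / [6] / [7];  Q = [1, 6] / [2, 7] / [3] / [4] / [5] / [8]
Final shape: (2, 2, 1, 1, 1, 1).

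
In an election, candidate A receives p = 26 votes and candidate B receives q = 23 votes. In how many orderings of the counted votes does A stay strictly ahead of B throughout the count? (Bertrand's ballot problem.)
Strict-lead orderings = 3572042254128

Total orderings of the 49 votes with 26 for A: C(49, 26) = 58343356817424. By the Bertrand ballot formula (Cycle Lemma / reflection principle), the number of orderings in which A is strictly ahead of B throughout is (p − q)/(p + q) · C(p + q, p) = (26 − 23)/(26 + 23) · 58343356817424 = 3572042254128.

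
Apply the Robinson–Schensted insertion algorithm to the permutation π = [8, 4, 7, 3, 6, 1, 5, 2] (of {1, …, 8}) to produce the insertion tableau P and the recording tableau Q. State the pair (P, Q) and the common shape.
P = [1, 2] / [3, 5] / [4, 6] / [7] / [8];  Q = [1, 3] / [2, 5] / [4, 7] / [6] / [8];  common shape = (2, 2, 2, 1, 1)

Row-insert the values π_1, π_2, … into P one at a time, bumping the leftmost entry strictly greater than the inserted value down to the next row. The recording tableau Q records, in position (i, j), the step at which that cell was added to P.
  Insert 8 (step 1): P = [8];  Q = [1]
  Insert 4 (step 2): P = [4] / [8];  Q = [1] / [2]
  Insert 7 (step 3): P = [4, 7] / [8];  Q = [1, 3] / [2]
  Insert 3 (step 4): P = [3, 7] / [4] / [8];  Q = [1, 3] / [2] / [4]
  Insert 6 (step 5): P = [3, 6] / [4, 7] / [8];  Q = [1, 3] / [2, 5] / [4]
  Insert 1 (step 6): P = [1, 6] / [3, 7] / [4] / [8];  Q = [1, 3] / [2, 5] / [4] / [6]
  Insert 5 (step 7): P = [1, 5] / [3, 6] / [4, 7] / [8];  Q = [1, 3] / [2, 5] / [4, 7] / [6]
  Insert 2 (step 8): P = [1, 2] / [3, 5] / [4, 6] / [7] / [8];  Q = [1, 3] / [2, 5] / [4, 7] / [6] / [8]
Final shape: (2, 2, 2, 1, 1).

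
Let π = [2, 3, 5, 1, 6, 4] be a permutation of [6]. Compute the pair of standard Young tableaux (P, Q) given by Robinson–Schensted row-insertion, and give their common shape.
P = [1, 3, 4, 6] / [2, 5];  Q = [1, 2, 3, 5] / [4, 6];  common shape = (4, 2)

Row-insert the values π_1, π_2, … into P one at a time, bumping the leftmost entry strictly greater than the inserted value down to the next row. The recording tableau Q records, in position (i, j), the step at which that cell was added to P.
  Insert 2 (step 1): P = [2];  Q = [1]
  Insert 3 (step 2): P = [2, 3];  Q = [1, 2]
  Insert 5 (step 3): P = [2, 3, 5];  Q = [1, 2, 3]
  Insert 1 (step 4): P = [1, 3, 5] / [2];  Q = [1, 2, 3] / [4]
  Insert 6 (step 5): P = [1, 3, 5, 6] / [2];  Q = [1, 2, 3, 5] / [4]
  Insert 4 (step 6): P = [1, 3, 4, 6] / [2, 5];  Q = [1, 2, 3, 5] / [4, 6]
Final shape: (4, 2).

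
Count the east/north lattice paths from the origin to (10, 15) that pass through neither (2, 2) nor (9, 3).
Number of paths = 2045584

Inclusion–exclusion. Total paths: C(25, 10) = 3268760. Through P₁: C(4, 2)·C(21, 8) = 1220940. Through P₂: C(12, 9)·C(13, 1) = 2860. Since P₁ is strictly southwest of P₂, a monotone path through both must visit P₁ then P₂; paths through both = C(4, 2)·C(8, 7)·C(13, 1) = 624. Avoid both = 3268760 − 1220940 − 2860 + 624 = 2045584.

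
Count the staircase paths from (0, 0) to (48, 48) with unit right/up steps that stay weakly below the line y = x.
C_48 = 131327898242169365477991900

These NE paths below the diagonal are counted by the Catalan number C_n = (1/(n + 1)) · C(2n, n). For n = 48: C_48 = (1/49) · C(96, 48) = 6435067013866298908421603100/49 = 131327898242169365477991900.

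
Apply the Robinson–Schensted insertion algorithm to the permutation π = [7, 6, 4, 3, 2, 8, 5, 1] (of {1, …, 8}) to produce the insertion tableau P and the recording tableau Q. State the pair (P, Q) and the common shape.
P = [1, 5] / [2, 8] / [3] / [4] / [6] / [7];  Q = [1, 6] / [2, 7] / [3] / [4] / [5] / [8];  common shape = (2, 2, 1, 1, 1, 1)

Row-insert the values π_1, π_2, … into P one at a time, bumping the leftmost entry strictly greater than the inserted value down to the next row. The recording tableau Q records, in position (i, j), the step at which that cell was added to P.
  Insert 7 (step 1): P = [7];  Q = [1]
  Insert 6 (step 2): P = [6] / [7];  Q = [1] / [2]
  Insert 4 (step 3): P = [4] / [6] / [7];  Q = [1] / [2] / [3]
  Insert 3 (step 4): P = [3] / [4] / [6] / [7];  Q = [1] / [2] / [3] / [4]
  Insert 2 (step 5): P = [2] / [3] / [4] / [6] / [7];  Q = [1] / [2] / [3] / [4] / [5]
  Insert 8 (step 6): P = [2, 8] / [3] / [4] / [6] / [7];  Q = [1, 6] / [2] / [3] / [4] / [5]
  Insert 5 (step 7): P = [2, 5] / [3, 8] / [4] / [6] / [7];  Q = [1, 6] / [2, 7] / [3] / [4] / [5]
  Insert 1 (step 8): P = [1, 5] / [2, 8] / [3] / [4] / [6] / [7];  Q = [1, 6] / [2, 7] / [3] / [4] / [5] / [8]
Final shape: (2, 2, 1, 1, 1, 1).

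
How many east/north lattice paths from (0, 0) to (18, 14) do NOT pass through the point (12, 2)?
Number of paths = 469746276

Total paths from (0, 0) to (18, 14): C(32, 18) = 471435600. Paths through (12, 2): (paths (0, 0) → (12, 2)) × (paths (12, 2) → (18, 14)) = C(14, 12) · C(18, 6) = 91 · 18564 = 1689324. Avoidance count = 471435600 − 1689324 = 469746276.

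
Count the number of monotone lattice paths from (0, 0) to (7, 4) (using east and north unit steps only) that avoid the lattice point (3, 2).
Number of paths = 180

Total paths from (0, 0) to (7, 4): C(11, 7) = 330. Paths through (3, 2): (paths (0, 0) → (3, 2)) × (paths (3, 2) → (7, 4)) = C(5, 3) · C(6, 4) = 10 · 15 = 150. Avoidance count = 330 − 150 = 180.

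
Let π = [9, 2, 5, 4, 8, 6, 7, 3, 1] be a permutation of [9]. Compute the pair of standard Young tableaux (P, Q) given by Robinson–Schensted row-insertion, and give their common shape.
P = [1, 3, 6, 7] / [2, 8] / [4] / [5] / [9];  Q = [1, 3, 5, 7] / [2, 6] / [4] / [8] / [9];  common shape = (4, 2, 1, 1, 1)

Row-insert the values π_1, π_2, … into P one at a time, bumping the leftmost entry strictly greater than the inserted value down to the next row. The recording tableau Q records, in position (i, j), the step at which that cell was added to P.
  Insert 9 (step 1): P = [9];  Q = [1]
  Insert 2 (step 2): P = [2] / [9];  Q = [1] / [2]
  Insert 5 (step 3): P = [2, 5] / [9];  Q = [1, 3] / [2]
  Insert 4 (step 4): P = [2, 4] / [5] / [9];  Q = [1, 3] / [2] / [4]
  Insert 8 (step 5): P = [2, 4, 8] / [5] / [9];  Q = [1, 3, 5] / [2] / [4]
  Insert 6 (step 6): P = [2, 4, 6] / [5, 8] / [9];  Q = [1, 3, 5] / [2, 6] / [4]
  Insert 7 (step 7): P = [2, 4, 6, 7] / [5, 8] / [9];  Q = [1, 3, 5, 7] / [2, 6] / [4]
  Insert 3 (step 8): P = [2, 3, 6, 7] / [4, 8] / [5] / [9];  Q = [1, 3, 5, 7] / [2, 6] / [4] / [8]
  Insert 1 (step 9): P = [1, 3, 6, 7] / [2, 8] / [4] / [5] / [9];  Q = [1, 3, 5, 7] / [2, 6] / [4] / [8] / [9]
Final shape: (4, 2, 1, 1, 1).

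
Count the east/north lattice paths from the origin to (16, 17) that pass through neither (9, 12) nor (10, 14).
Number of paths = 843335406

Inclusion–exclusion. Total paths: C(33, 16) = 1166803110. Through P₁: C(21, 9)·C(12, 7) = 232792560. Through P₂: C(24, 10)·C(9, 6) = 164745504. Since P₁ is strictly southwest of P₂, a monotone path through both must visit P₁ then P₂; paths through both = C(21, 9)·C(3, 1)·C(9, 6) = 74070360. Avoid both = 1166803110 − 232792560 − 164745504 + 74070360 = 843335406.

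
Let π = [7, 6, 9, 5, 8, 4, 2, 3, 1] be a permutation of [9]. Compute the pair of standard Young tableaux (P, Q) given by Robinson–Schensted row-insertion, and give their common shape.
P = [1, 3] / [2, 8] / [4, 9] / [5] / [6] / [7];  Q = [1, 3] / [2, 5] / [4, 8] / [6] / [7] / [9];  common shape = (2, 2, 2, 1, 1, 1)

Row-insert the values π_1, π_2, … into P one at a time, bumping the leftmost entry strictly greater than the inserted value down to the next row. The recording tableau Q records, in position (i, j), the step at which that cell was added to P.
  Insert 7 (step 1): P = [7];  Q = [1]
  Insert 6 (step 2): P = [6] / [7];  Q = [1] / [2]
  Insert 9 (step 3): P = [6, 9] / [7];  Q = [1, 3] / [2]
  Insert 5 (step 4): P = [5, 9] / [6] / [7];  Q = [1, 3] / [2] / [4]
  Insert 8 (step 5): P = [5, 8] / [6, 9] / [7];  Q = [1, 3] / [2, 5] / [4]
  Insert 4 (step 6): P = [4, 8] / [5, 9] / [6] / [7];  Q = [1, 3] / [2, 5] / [4] / [6]
  Insert 2 (step 7): P = [2, 8] / [4, 9] / [5] / [6] / [7];  Q = [1, 3] / [2, 5] / [4] / [6] / [7]
  Insert 3 (step 8): P = [2, 3] / [4, 8] / [5, 9] / [6] / [7];  Q = [1, 3] / [2, 5] / [4, 8] / [6] / [7]
  Insert 1 (step 9): P = [1, 3] / [2, 8] / [4, 9] / [5] / [6] / [7];  Q = [1, 3] / [2, 5] / [4, 8] / [6] / [7] / [9]
Final shape: (2, 2, 2, 1, 1, 1).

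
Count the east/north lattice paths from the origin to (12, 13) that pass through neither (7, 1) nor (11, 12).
Number of paths = 2468480

Inclusion–exclusion. Total paths: C(25, 12) = 5200300. Through P₁: C(8, 7)·C(17, 5) = 49504. Through P₂: C(23, 11)·C(2, 1) = 2704156. Since P₁ is strictly southwest of P₂, a monotone path through both must visit P₁ then P₂; paths through both = C(8, 7)·C(15, 4)·C(2, 1) = 21840. Avoid both = 5200300 − 49504 − 2704156 + 21840 = 2468480.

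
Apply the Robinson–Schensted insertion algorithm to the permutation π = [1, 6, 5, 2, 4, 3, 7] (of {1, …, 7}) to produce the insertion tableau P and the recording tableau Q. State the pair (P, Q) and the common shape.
P = [1, 2, 3, 7] / [4] / [5] / [6];  Q = [1, 2, 5, 7] / [3] / [4] / [6];  common shape = (4, 1, 1, 1)

Row-insert the values π_1, π_2, … into P one at a time, bumping the leftmost entry strictly greater than the inserted value down to the next row. The recording tableau Q records, in position (i, j), the step at which that cell was added to P.
  Insert 1 (step 1): P = [1];  Q = [1]
  Insert 6 (step 2): P = [1, 6];  Q = [1, 2]
  Insert 5 (step 3): P = [1, 5] / [6];  Q = [1, 2] / [3]
  Insert 2 (step 4): P = [1, 2] / [5] / [6];  Q = [1, 2] / [3] / [4]
  Insert 4 (step 5): P = [1, 2, 4] / [5] / [6];  Q = [1, 2, 5] / [3] / [4]
  Insert 3 (step 6): P = [1, 2, 3] / [4] / [5] / [6];  Q = [1, 2, 5] / [3] / [4] / [6]
  Insert 7 (step 7): P = [1, 2, 3, 7] / [4] / [5] / [6];  Q = [1, 2, 5, 7] / [3] / [4] / [6]
Final shape: (4, 1, 1, 1).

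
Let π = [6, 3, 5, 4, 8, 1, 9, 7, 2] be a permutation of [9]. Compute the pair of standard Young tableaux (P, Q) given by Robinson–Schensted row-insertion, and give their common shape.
P = [1, 2, 7, 9] / [3, 4] / [5, 8] / [6];  Q = [1, 3, 5, 7] / [2, 8] / [4, 9] / [6];  common shape = (4, 2, 2, 1)

Row-insert the values π_1, π_2, … into P one at a time, bumping the leftmost entry strictly greater than the inserted value down to the next row. The recording tableau Q records, in position (i, j), the step at which that cell was added to P.
  Insert 6 (step 1): P = [6];  Q = [1]
  Insert 3 (step 2): P = [3] / [6];  Q = [1] / [2]
  Insert 5 (step 3): P = [3, 5] / [6];  Q = [1, 3] / [2]
  Insert 4 (step 4): P = [3, 4] / [5] / [6];  Q = [1, 3] / [2] / [4]
  Insert 8 (step 5): P = [3, 4, 8] / [5] / [6];  Q = [1, 3, 5] / [2] / [4]
  Insert 1 (step 6): P = [1, 4, 8] / [3] / [5] / [6];  Q = [1, 3, 5] / [2] / [4] / [6]
  Insert 9 (step 7): P = [1, 4, 8, 9] / [3] / [5] / [6];  Q = [1, 3, 5, 7] / [2] / [4] / [6]
  Insert 7 (step 8): P = [1, 4, 7, 9] / [3, 8] / [5] / [6];  Q = [1, 3, 5, 7] / [2, 8] / [4] / [6]
  Insert 2 (step 9): P = [1, 2, 7, 9] / [3, 4] / [5, 8] / [6];  Q = [1, 3, 5, 7] / [2, 8] / [4, 9] / [6]
Final shape: (4, 2, 2, 1).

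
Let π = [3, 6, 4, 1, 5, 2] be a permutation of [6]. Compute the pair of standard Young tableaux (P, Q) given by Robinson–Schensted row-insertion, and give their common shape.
P = [1, 2, 5] / [3, 4] / [6];  Q = [1, 2, 5] / [3, 6] / [4];  common shape = (3, 2, 1)

Row-insert the values π_1, π_2, … into P one at a time, bumping the leftmost entry strictly greater than the inserted value down to the next row. The recording tableau Q records, in position (i, j), the step at which that cell was added to P.
  Insert 3 (step 1): P = [3];  Q = [1]
  Insert 6 (step 2): P = [3, 6];  Q = [1, 2]
  Insert 4 (step 3): P = [3, 4] / [6];  Q = [1, 2] / [3]
  Insert 1 (step 4): P = [1, 4] / [3] / [6];  Q = [1, 2] / [3] / [4]
  Insert 5 (step 5): P = [1, 4, 5] / [3] / [6];  Q = [1, 2, 5] / [3] / [4]
  Insert 2 (step 6): P = [1, 2, 5] / [3, 4] / [6];  Q = [1, 2, 5] / [3, 6] / [4]
Final shape: (3, 2, 1).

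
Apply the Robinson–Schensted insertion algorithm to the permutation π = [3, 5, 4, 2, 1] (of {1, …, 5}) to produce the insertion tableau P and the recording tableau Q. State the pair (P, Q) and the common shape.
P = [1, 4] / [2] / [3] / [5];  Q = [1, 2] / [3] / [4] / [5];  common shape = (2, 1, 1, 1)

Row-insert the values π_1, π_2, … into P one at a time, bumping the leftmost entry strictly greater than the inserted value down to the next row. The recording tableau Q records, in position (i, j), the step at which that cell was added to P.
  Insert 3 (step 1): P = [3];  Q = [1]
  Insert 5 (step 2): P = [3, 5];  Q = [1, 2]
  Insert 4 (step 3): P = [3, 4] / [5];  Q = [1, 2] / [3]
  Insert 2 (step 4): P = [2, 4] / [3] / [5];  Q = [1, 2] / [3] / [4]
  Insert 1 (step 5): P = [1, 4] / [2] / [3] / [5];  Q = [1, 2] / [3] / [4] / [5]
Final shape: (2, 1, 1, 1).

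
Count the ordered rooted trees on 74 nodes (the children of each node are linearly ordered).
C_73 = 79463489365077377841208237632349268884500

These ordered rooted trees are counted by the Catalan number C_n = (1/(n + 1)) · C(2n, n). For n = 73: C_73 = (1/74) · C(146, 73) = 5880298213015725960249409584793845897453000/74 = 79463489365077377841208237632349268884500.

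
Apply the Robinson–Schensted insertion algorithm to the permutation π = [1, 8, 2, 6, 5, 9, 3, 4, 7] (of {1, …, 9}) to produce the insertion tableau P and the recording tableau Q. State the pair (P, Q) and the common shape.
P = [1, 2, 3, 4, 7] / [5, 9] / [6] / [8];  Q = [1, 2, 4, 6, 9] / [3, 8] / [5] / [7];  common shape = (5, 2, 1, 1)

Row-insert the values π_1, π_2, … into P one at a time, bumping the leftmost entry strictly greater than the inserted value down to the next row. The recording tableau Q records, in position (i, j), the step at which that cell was added to P.
  Insert 1 (step 1): P = [1];  Q = [1]
  Insert 8 (step 2): P = [1, 8];  Q = [1, 2]
  Insert 2 (step 3): P = [1, 2] / [8];  Q = [1, 2] / [3]
  Insert 6 (step 4): P = [1, 2, 6] / [8];  Q = [1, 2, 4] / [3]
  Insert 5 (step 5): P = [1, 2, 5] / [6] / [8];  Q = [1, 2, 4] / [3] / [5]
  Insert 9 (step 6): P = [1, 2, 5, 9] / [6] / [8];  Q = [1, 2, 4, 6] / [3] / [5]
  Insert 3 (step 7): P = [1, 2, 3, 9] / [5] / [6] / [8];  Q = [1, 2, 4, 6] / [3] / [5] / [7]
  Insert 4 (step 8): P = [1, 2, 3, 4] / [5, 9] / [6] / [8];  Q = [1, 2, 4, 6] / [3, 8] / [5] / [7]
  Insert 7 (step 9): P = [1, 2, 3, 4, 7] / [5, 9] / [6] / [8];  Q = [1, 2, 4, 6, 9] / [3, 8] / [5] / [7]
Final shape: (5, 2, 1, 1).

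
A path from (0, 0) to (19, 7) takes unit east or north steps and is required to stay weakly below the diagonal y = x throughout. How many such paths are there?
Number of paths = 427570

By the reflection principle (André's argument), the number of monotone paths to (19, 7) with n ≤ m that never go above y = x is C(26, 19) − C(26, 20) = 657800 − 230230 = 427570.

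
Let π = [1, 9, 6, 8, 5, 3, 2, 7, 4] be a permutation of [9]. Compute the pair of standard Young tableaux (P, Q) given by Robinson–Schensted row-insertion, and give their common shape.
P = [1, 2, 4] / [3, 7] / [5, 8] / [6] / [9];  Q = [1, 2, 4] / [3, 8] / [5, 9] / [6] / [7];  common shape = (3, 2, 2, 1, 1)

Row-insert the values π_1, π_2, … into P one at a time, bumping the leftmost entry strictly greater than the inserted value down to the next row. The recording tableau Q records, in position (i, j), the step at which that cell was added to P.
  Insert 1 (step 1): P = [1];  Q = [1]
  Insert 9 (step 2): P = [1, 9];  Q = [1, 2]
  Insert 6 (step 3): P = [1, 6] / [9];  Q = [1, 2] / [3]
  Insert 8 (step 4): P = [1, 6, 8] / [9];  Q = [1, 2, 4] / [3]
  Insert 5 (step 5): P = [1, 5, 8] / [6] / [9];  Q = [1, 2, 4] / [3] / [5]
  Insert 3 (step 6): P = [1, 3, 8] / [5] / [6] / [9];  Q = [1, 2, 4] / [3] / [5] / [6]
  Insert 2 (step 7): P = [1, 2, 8] / [3] / [5] / [6] / [9];  Q = [1, 2, 4] / [3] / [5] / [6] / [7]
  Insert 7 (step 8): P = [1, 2, 7] / [3, 8] / [5] / [6] / [9];  Q = [1, 2, 4] / [3, 8] / [5] / [6] / [7]
  Insert 4 (step 9): P = [1, 2, 4] / [3, 7] / [5, 8] / [6] / [9];  Q = [1, 2, 4] / [3, 8] / [5, 9] / [6] / [7]
Final shape: (3, 2, 2, 1, 1).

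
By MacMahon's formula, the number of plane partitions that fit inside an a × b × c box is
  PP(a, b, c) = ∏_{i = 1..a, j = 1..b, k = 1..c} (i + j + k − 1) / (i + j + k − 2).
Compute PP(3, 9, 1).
PP(3, 9, 1) = 220

Evaluate the triple product over i = 1..3, j = 1..9, k = 1..1. The factors are (2/1) · (3/2) · (4/3) · (5/4) · (6/5) · (7/6) · (8/7) · (9/8) · … (27 factors total). The numerators and denominators telescope so the product is an integer; carrying out the multiplication exactly gives PP(3, 9, 1) = 220.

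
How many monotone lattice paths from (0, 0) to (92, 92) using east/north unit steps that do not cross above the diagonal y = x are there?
C_92 = 15487357822491889407128326963778343232013931127835600

These NE paths below the diagonal are counted by the Catalan number C_n = (1/(n + 1)) · C(2n, n). For n = 92: C_92 = (1/93) · C(184, 92) = 1440324277491745714862934407631385920577295594888710800/93 = 15487357822491889407128326963778343232013931127835600.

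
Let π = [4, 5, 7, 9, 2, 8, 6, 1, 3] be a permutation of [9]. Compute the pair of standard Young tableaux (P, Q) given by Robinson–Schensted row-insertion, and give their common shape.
P = [1, 3, 6, 8] / [2, 5] / [4, 7] / [9];  Q = [1, 2, 3, 4] / [5, 6] / [7, 9] / [8];  common shape = (4, 2, 2, 1)

Row-insert the values π_1, π_2, … into P one at a time, bumping the leftmost entry strictly greater than the inserted value down to the next row. The recording tableau Q records, in position (i, j), the step at which that cell was added to P.
  Insert 4 (step 1): P = [4];  Q = [1]
  Insert 5 (step 2): P = [4, 5];  Q = [1, 2]
  Insert 7 (step 3): P = [4, 5, 7];  Q = [1, 2, 3]
  Insert 9 (step 4): P = [4, 5, 7, 9];  Q = [1, 2, 3, 4]
  Insert 2 (step 5): P = [2, 5, 7, 9] / [4];  Q = [1, 2, 3, 4] / [5]
  Insert 8 (step 6): P = [2, 5, 7, 8] / [4, 9];  Q = [1, 2, 3, 4] / [5, 6]
  Insert 6 (step 7): P = [2, 5, 6, 8] / [4, 7] / [9];  Q = [1, 2, 3, 4] / [5, 6] / [7]
  Insert 1 (step 8): P = [1, 5, 6, 8] / [2, 7] / [4] / [9];  Q = [1, 2, 3, 4] / [5, 6] / [7] / [8]
  Insert 3 (step 9): P = [1, 3, 6, 8] / [2, 5] / [4, 7] / [9];  Q = [1, 2, 3, 4] / [5, 6] / [7, 9] / [8]
Final shape: (4, 2, 2, 1).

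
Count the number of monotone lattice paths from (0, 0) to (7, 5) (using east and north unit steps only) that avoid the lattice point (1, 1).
Number of paths = 372

Total paths from (0, 0) to (7, 5): C(12, 7) = 792. Paths through (1, 1): (paths (0, 0) → (1, 1)) × (paths (1, 1) → (7, 5)) = C(2, 1) · C(10, 6) = 2 · 210 = 420. Avoidance count = 792 − 420 = 372.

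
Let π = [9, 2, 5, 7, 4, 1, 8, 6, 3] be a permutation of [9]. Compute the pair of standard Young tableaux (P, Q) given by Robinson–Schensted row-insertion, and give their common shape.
P = [1, 3, 6, 8] / [2, 4] / [5, 7] / [9];  Q = [1, 3, 4, 7] / [2, 8] / [5, 9] / [6];  common shape = (4, 2, 2, 1)

Row-insert the values π_1, π_2, … into P one at a time, bumping the leftmost entry strictly greater than the inserted value down to the next row. The recording tableau Q records, in position (i, j), the step at which that cell was added to P.
  Insert 9 (step 1): P = [9];  Q = [1]
  Insert 2 (step 2): P = [2] / [9];  Q = [1] / [2]
  Insert 5 (step 3): P = [2, 5] / [9];  Q = [1, 3] / [2]
  Insert 7 (step 4): P = [2, 5, 7] / [9];  Q = [1, 3, 4] / [2]
  Insert 4 (step 5): P = [2, 4, 7] / [5] / [9];  Q = [1, 3, 4] / [2] / [5]
  Insert 1 (step 6): P = [1, 4, 7] / [2] / [5] / [9];  Q = [1, 3, 4] / [2] / [5] / [6]
  Insert 8 (step 7): P = [1, 4, 7, 8] / [2] / [5] / [9];  Q = [1, 3, 4, 7] / [2] / [5] / [6]
  Insert 6 (step 8): P = [1, 4, 6, 8] / [2, 7] / [5] / [9];  Q = [1, 3, 4, 7] / [2, 8] / [5] / [6]
  Insert 3 (step 9): P = [1, 3, 6, 8] / [2, 4] / [5, 7] / [9];  Q = [1, 3, 4, 7] / [2, 8] / [5, 9] / [6]
Final shape: (4, 2, 2, 1).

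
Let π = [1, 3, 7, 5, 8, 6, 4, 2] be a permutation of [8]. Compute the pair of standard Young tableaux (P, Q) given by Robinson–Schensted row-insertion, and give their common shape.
P = [1, 2, 4, 6] / [3, 8] / [5] / [7];  Q = [1, 2, 3, 5] / [4, 6] / [7] / [8];  common shape = (4, 2, 1, 1)

Row-insert the values π_1, π_2, … into P one at a time, bumping the leftmost entry strictly greater than the inserted value down to the next row. The recording tableau Q records, in position (i, j), the step at which that cell was added to P.
  Insert 1 (step 1): P = [1];  Q = [1]
  Insert 3 (step 2): P = [1, 3];  Q = [1, 2]
  Insert 7 (step 3): P = [1, 3, 7];  Q = [1, 2, 3]
  Insert 5 (step 4): P = [1, 3, 5] / [7];  Q = [1, 2, 3] / [4]
  Insert 8 (step 5): P = [1, 3, 5, 8] / [7];  Q = [1, 2, 3, 5] / [4]
  Insert 6 (step 6): P = [1, 3, 5, 6] / [7, 8];  Q = [1, 2, 3, 5] / [4, 6]
  Insert 4 (step 7): P = [1, 3, 4, 6] / [5, 8] / [7];  Q = [1, 2, 3, 5] / [4, 6] / [7]
  Insert 2 (step 8): P = [1, 2, 4, 6] / [3, 8] / [5] / [7];  Q = [1, 2, 3, 5] / [4, 6] / [7] / [8]
Final shape: (4, 2, 1, 1).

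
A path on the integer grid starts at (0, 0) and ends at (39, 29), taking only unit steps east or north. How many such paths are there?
Number of paths = 13750991318793417920

A monotone lattice path from (0, 0) to (39, 29) consists of 39 east steps and 29 north steps in some order, so it is determined by which 39 of the 68 steps are east. The count is C(68, 39) = 13750991318793417920.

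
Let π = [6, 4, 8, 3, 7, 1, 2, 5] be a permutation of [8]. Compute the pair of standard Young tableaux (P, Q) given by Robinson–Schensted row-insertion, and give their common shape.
P = [1, 2, 5] / [3, 7] / [4, 8] / [6];  Q = [1, 3, 8] / [2, 5] / [4, 7] / [6];  common shape = (3, 2, 2, 1)

Row-insert the values π_1, π_2, … into P one at a time, bumping the leftmost entry strictly greater than the inserted value down to the next row. The recording tableau Q records, in position (i, j), the step at which that cell was added to P.
  Insert 6 (step 1): P = [6];  Q = [1]
  Insert 4 (step 2): P = [4] / [6];  Q = [1] / [2]
  Insert 8 (step 3): P = [4, 8] / [6];  Q = [1, 3] / [2]
  Insert 3 (step 4): P = [3, 8] / [4] / [6];  Q = [1, 3] / [2] / [4]
  Insert 7 (step 5): P = [3, 7] / [4, 8] / [6];  Q = [1, 3] / [2, 5] / [4]
  Insert 1 (step 6): P = [1, 7] / [3, 8] / [4] / [6];  Q = [1, 3] / [2, 5] / [4] / [6]
  Insert 2 (step 7): P = [1, 2] / [3, 7] / [4, 8] / [6];  Q = [1, 3] / [2, 5] / [4, 7] / [6]
  Insert 5 (step 8): P = [1, 2, 5] / [3, 7] / [4, 8] / [6];  Q = [1, 3, 8] / [2, 5] / [4, 7] / [6]
Final shape: (3, 2, 2, 1).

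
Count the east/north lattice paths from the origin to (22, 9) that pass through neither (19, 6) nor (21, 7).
Number of paths = 14659855

Inclusion–exclusion. Total paths: C(31, 22) = 20160075. Through P₁: C(25, 19)·C(6, 3) = 3542000. Through P₂: C(28, 21)·C(3, 1) = 3552120. Since P₁ is strictly southwest of P₂, a monotone path through both must visit P₁ then P₂; paths through both = C(25, 19)·C(3, 2)·C(3, 1) = 1593900. Avoid both = 20160075 − 3542000 − 3552120 + 1593900 = 14659855.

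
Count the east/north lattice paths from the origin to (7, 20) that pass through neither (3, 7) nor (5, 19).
Number of paths = 507678

Inclusion–exclusion. Total paths: C(27, 7) = 888030. Through P₁: C(10, 3)·C(17, 4) = 285600. Through P₂: C(24, 5)·C(3, 2) = 127512. Since P₁ is strictly southwest of P₂, a monotone path through both must visit P₁ then P₂; paths through both = C(10, 3)·C(14, 2)·C(3, 2) = 32760. Avoid both = 888030 − 285600 − 127512 + 32760 = 507678.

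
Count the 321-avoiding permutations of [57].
C_57 = 26700952856774851904245220912664

These 321-avoiding permutations are counted by the Catalan number C_n = (1/(n + 1)) · C(2n, n). For n = 57: C_57 = (1/58) · C(114, 57) = 1548655265692941410446222812934512/58 = 26700952856774851904245220912664.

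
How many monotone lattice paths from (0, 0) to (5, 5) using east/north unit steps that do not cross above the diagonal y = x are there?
C_5 = 42

These NE paths below the diagonal are counted by the Catalan number C_n = (1/(n + 1)) · C(2n, n). For n = 5: C_5 = (1/6) · C(10, 5) = 252/6 = 42.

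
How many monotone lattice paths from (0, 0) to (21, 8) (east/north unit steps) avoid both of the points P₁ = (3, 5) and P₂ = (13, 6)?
Number of paths = 3024445

Inclusion–exclusion. Total paths: C(29, 21) = 4292145. Through P₁: C(8, 3)·C(21, 18) = 74480. Through P₂: C(19, 13)·C(10, 8) = 1220940. Since P₁ is strictly southwest of P₂, a monotone path through both must visit P₁ then P₂; paths through both = C(8, 3)·C(11, 10)·C(10, 8) = 27720. Avoid both = 4292145 − 74480 − 1220940 + 27720 = 3024445.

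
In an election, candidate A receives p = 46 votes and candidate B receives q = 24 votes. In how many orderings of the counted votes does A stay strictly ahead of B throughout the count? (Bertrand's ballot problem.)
Strict-lead orderings = 1102692227847089880

Total orderings of the 70 votes with 46 for A: C(70, 46) = 3508566179513467800. By the Bertrand ballot formula (Cycle Lemma / reflection principle), the number of orderings in which A is strictly ahead of B throughout is (p − q)/(p + q) · C(p + q, p) = (46 − 24)/(46 + 24) · 3508566179513467800 = 1102692227847089880.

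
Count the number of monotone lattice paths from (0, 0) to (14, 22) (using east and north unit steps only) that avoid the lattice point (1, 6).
Number of paths = 3321249795

Total paths from (0, 0) to (14, 22): C(36, 14) = 3796297200. Paths through (1, 6): (paths (0, 0) → (1, 6)) × (paths (1, 6) → (14, 22)) = C(7, 1) · C(29, 13) = 7 · 67863915 = 475047405. Avoidance count = 3796297200 − 475047405 = 3321249795.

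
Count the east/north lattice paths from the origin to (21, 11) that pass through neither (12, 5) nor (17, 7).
Number of paths = 82922620

Inclusion–exclusion. Total paths: C(32, 21) = 129024480. Through P₁: C(17, 12)·C(15, 9) = 30970940. Through P₂: C(24, 17)·C(8, 4) = 24227280. Since P₁ is strictly southwest of P₂, a monotone path through both must visit P₁ then P₂; paths through both = C(17, 12)·C(7, 5)·C(8, 4) = 9096360. Avoid both = 129024480 − 30970940 − 24227280 + 9096360 = 82922620.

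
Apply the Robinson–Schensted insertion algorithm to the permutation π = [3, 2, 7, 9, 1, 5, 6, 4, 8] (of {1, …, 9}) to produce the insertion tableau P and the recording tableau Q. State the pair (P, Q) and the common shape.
P = [1, 4, 6, 8] / [2, 5, 9] / [3, 7];  Q = [1, 3, 4, 9] / [2, 6, 7] / [5, 8];  common shape = (4, 3, 2)

Row-insert the values π_1, π_2, … into P one at a time, bumping the leftmost entry strictly greater than the inserted value down to the next row. The recording tableau Q records, in position (i, j), the step at which that cell was added to P.
  Insert 3 (step 1): P = [3];  Q = [1]
  Insert 2 (step 2): P = [2] / [3];  Q = [1] / [2]
  Insert 7 (step 3): P = [2, 7] / [3];  Q = [1, 3] / [2]
  Insert 9 (step 4): P = [2, 7, 9] / [3];  Q = [1, 3, 4] / [2]
  Insert 1 (step 5): P = [1, 7, 9] / [2] / [3];  Q = [1, 3, 4] / [2] / [5]
  Insert 5 (step 6): P = [1, 5, 9] / [2, 7] / [3];  Q = [1, 3, 4] / [2, 6] / [5]
  Insert 6 (step 7): P = [1, 5, 6] / [2, 7, 9] / [3];  Q = [1, 3, 4] / [2, 6, 7] / [5]
  Insert 4 (step 8): P = [1, 4, 6] / [2, 5, 9] / [3, 7];  Q = [1, 3, 4] / [2, 6, 7] / [5, 8]
  Insert 8 (step 9): P = [1, 4, 6, 8] / [2, 5, 9] / [3, 7];  Q = [1, 3, 4, 9] / [2, 6, 7] / [5, 8]
Final shape: (4, 3, 2).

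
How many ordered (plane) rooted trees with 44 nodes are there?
C_43 = 150853479205085351660700

These ordered rooted trees are counted by the Catalan number C_n = (1/(n + 1)) · C(2n, n). For n = 43: C_43 = (1/44) · C(86, 43) = 6637553085023755473070800/44 = 150853479205085351660700.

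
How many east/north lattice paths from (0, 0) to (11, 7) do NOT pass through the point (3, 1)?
Number of paths = 19812

Total paths from (0, 0) to (11, 7): C(18, 11) = 31824. Paths through (3, 1): (paths (0, 0) → (3, 1)) × (paths (3, 1) → (11, 7)) = C(4, 3) · C(14, 8) = 4 · 3003 = 12012. Avoidance count = 31824 − 12012 = 19812.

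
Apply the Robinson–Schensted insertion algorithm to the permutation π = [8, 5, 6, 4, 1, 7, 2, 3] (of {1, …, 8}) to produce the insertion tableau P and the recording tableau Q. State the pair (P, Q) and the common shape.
P = [1, 2, 3] / [4, 6, 7] / [5] / [8];  Q = [1, 3, 6] / [2, 7, 8] / [4] / [5];  common shape = (3, 3, 1, 1)

Row-insert the values π_1, π_2, … into P one at a time, bumping the leftmost entry strictly greater than the inserted value down to the next row. The recording tableau Q records, in position (i, j), the step at which that cell was added to P.
  Insert 8 (step 1): P = [8];  Q = [1]
  Insert 5 (step 2): P = [5] / [8];  Q = [1] / [2]
  Insert 6 (step 3): P = [5, 6] / [8];  Q = [1, 3] / [2]
  Insert 4 (step 4): P = [4, 6] / [5] / [8];  Q = [1, 3] / [2] / [4]
  Insert 1 (step 5): P = [1, 6] / [4] / [5] / [8];  Q = [1, 3] / [2] / [4] / [5]
  Insert 7 (step 6): P = [1, 6, 7] / [4] / [5] / [8];  Q = [1, 3, 6] / [2] / [4] / [5]
  Insert 2 (step 7): P = [1, 2, 7] / [4, 6] / [5] / [8];  Q = [1, 3, 6] / [2, 7] / [4] / [5]
  Insert 3 (step 8): P = [1, 2, 3] / [4, 6, 7] / [5] / [8];  Q = [1, 3, 6] / [2, 7, 8] / [4] / [5]
Final shape: (3, 3, 1, 1).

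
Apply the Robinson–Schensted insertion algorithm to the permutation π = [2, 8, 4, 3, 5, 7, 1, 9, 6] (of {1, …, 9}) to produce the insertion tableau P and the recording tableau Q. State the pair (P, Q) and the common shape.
P = [1, 3, 5, 6, 9] / [2, 7] / [4] / [8];  Q = [1, 2, 5, 6, 8] / [3, 9] / [4] / [7];  common shape = (5, 2, 1, 1)

Row-insert the values π_1, π_2, … into P one at a time, bumping the leftmost entry strictly greater than the inserted value down to the next row. The recording tableau Q records, in position (i, j), the step at which that cell was added to P.
  Insert 2 (step 1): P = [2];  Q = [1]
  Insert 8 (step 2): P = [2, 8];  Q = [1, 2]
  Insert 4 (step 3): P = [2, 4] / [8];  Q = [1, 2] / [3]
  Insert 3 (step 4): P = [2, 3] / [4] / [8];  Q = [1, 2] / [3] / [4]
  Insert 5 (step 5): P = [2, 3, 5] / [4] / [8];  Q = [1, 2, 5] / [3] / [4]
  Insert 7 (step 6): P = [2, 3, 5, 7] / [4] / [8];  Q = [1, 2, 5, 6] / [3] / [4]
  Insert 1 (step 7): P = [1, 3, 5, 7] / [2] / [4] / [8];  Q = [1, 2, 5, 6] / [3] / [4] / [7]
  Insert 9 (step 8): P = [1, 3, 5, 7, 9] / [2] / [4] / [8];  Q = [1, 2, 5, 6, 8] / [3] / [4] / [7]
  Insert 6 (step 9): P = [1, 3, 5, 6, 9] / [2, 7] / [4] / [8];  Q = [1, 2, 5, 6, 8] / [3, 9] / [4] / [7]
Final shape: (5, 2, 1, 1).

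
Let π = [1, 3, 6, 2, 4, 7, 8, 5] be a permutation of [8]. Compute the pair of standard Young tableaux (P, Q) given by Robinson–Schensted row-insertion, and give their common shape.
P = [1, 2, 4, 5, 8] / [3, 6, 7];  Q = [1, 2, 3, 6, 7] / [4, 5, 8];  common shape = (5, 3)

Row-insert the values π_1, π_2, … into P one at a time, bumping the leftmost entry strictly greater than the inserted value down to the next row. The recording tableau Q records, in position (i, j), the step at which that cell was added to P.
  Insert 1 (step 1): P = [1];  Q = [1]
  Insert 3 (step 2): P = [1, 3];  Q = [1, 2]
  Insert 6 (step 3): P = [1, 3, 6];  Q = [1, 2, 3]
  Insert 2 (step 4): P = [1, 2, 6] / [3];  Q = [1, 2, 3] / [4]
  Insert 4 (step 5): P = [1, 2, 4] / [3, 6];  Q = [1, 2, 3] / [4, 5]
  Insert 7 (step 6): P = [1, 2, 4, 7] / [3, 6];  Q = [1, 2, 3, 6] / [4, 5]
  Insert 8 (step 7): P = [1, 2, 4, 7, 8] / [3, 6];  Q = [1, 2, 3, 6, 7] / [4, 5]
  Insert 5 (step 8): P = [1, 2, 4, 5, 8] / [3, 6, 7];  Q = [1, 2, 3, 6, 7] / [4, 5, 8]
Final shape: (5, 3).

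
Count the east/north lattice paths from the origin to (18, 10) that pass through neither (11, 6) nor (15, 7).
Number of paths = 6865750

Inclusion–exclusion. Total paths: C(28, 18) = 13123110. Through P₁: C(17, 11)·C(11, 7) = 4084080. Through P₂: C(22, 15)·C(6, 3) = 3410880. Since P₁ is strictly southwest of P₂, a monotone path through both must visit P₁ then P₂; paths through both = C(17, 11)·C(5, 4)·C(6, 3) = 1237600. Avoid both = 13123110 − 4084080 − 3410880 + 1237600 = 6865750.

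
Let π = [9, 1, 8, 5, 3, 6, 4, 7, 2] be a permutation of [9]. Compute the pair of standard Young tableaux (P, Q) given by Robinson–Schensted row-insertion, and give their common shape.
P = [1, 2, 4, 7] / [3, 6] / [5] / [8] / [9];  Q = [1, 3, 6, 8] / [2, 7] / [4] / [5] / [9];  common shape = (4, 2, 1, 1, 1)

Row-insert the values π_1, π_2, … into P one at a time, bumping the leftmost entry strictly greater than the inserted value down to the next row. The recording tableau Q records, in position (i, j), the step at which that cell was added to P.
  Insert 9 (step 1): P = [9];  Q = [1]
  Insert 1 (step 2): P = [1] / [9];  Q = [1] / [2]
  Insert 8 (step 3): P = [1, 8] / [9];  Q = [1, 3] / [2]
  Insert 5 (step 4): P = [1, 5] / [8] / [9];  Q = [1, 3] / [2] / [4]
  Insert 3 (step 5): P = [1, 3] / [5] / [8] / [9];  Q = [1, 3] / [2] / [4] / [5]
  Insert 6 (step 6): P = [1, 3, 6] / [5] / [8] / [9];  Q = [1, 3, 6] / [2] / [4] / [5]
  Insert 4 (step 7): P = [1, 3, 4] / [5, 6] / [8] / [9];  Q = [1, 3, 6] / [2, 7] / [4] / [5]
  Insert 7 (step 8): P = [1, 3, 4, 7] / [5, 6] / [8] / [9];  Q = [1, 3, 6, 8] / [2, 7] / [4] / [5]
  Insert 2 (step 9): P = [1, 2, 4, 7] / [3, 6] / [5] / [8] / [9];  Q = [1, 3, 6, 8] / [2, 7] / [4] / [5] / [9]
Final shape: (4, 2, 1, 1, 1).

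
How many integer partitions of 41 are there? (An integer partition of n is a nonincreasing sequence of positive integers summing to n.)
p(41) = 44583

Compute p(n) via the recurrence p(n, m) = p(n, m−1) + p(n−m, m), where p(n, m) counts partitions of n with all parts ≤ m and p(n) = p(n, n). The base cases are p(0, m) = 1 and p(n, 0) = 0 for n > 0. Filling the table yields p(41) = 44583. (Euler's pentagonal recurrence is an alternative.)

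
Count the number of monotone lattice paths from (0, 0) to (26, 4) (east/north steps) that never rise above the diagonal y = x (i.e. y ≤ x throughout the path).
Number of paths = 23345

By the reflection principle (André's argument), the number of monotone paths to (26, 4) with n ≤ m that never go above y = x is C(30, 26) − C(30, 27) = 27405 − 4060 = 23345.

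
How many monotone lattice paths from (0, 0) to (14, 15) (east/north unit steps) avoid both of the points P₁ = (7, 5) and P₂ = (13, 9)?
Number of paths = 59838244

Inclusion–exclusion. Total paths: C(29, 14) = 77558760. Through P₁: C(12, 7)·C(17, 7) = 15402816. Through P₂: C(22, 13)·C(7, 1) = 3481940. Since P₁ is strictly southwest of P₂, a monotone path through both must visit P₁ then P₂; paths through both = C(12, 7)·C(10, 6)·C(7, 1) = 1164240. Avoid both = 77558760 − 15402816 − 3481940 + 1164240 = 59838244.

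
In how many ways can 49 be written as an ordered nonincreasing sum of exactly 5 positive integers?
p(49, 5 parts) = 2418

Partitions of n into exactly k parts are in bijection with partitions of n − k into at most k parts (subtract 1 from each part). So p(49, exactly 5) = p(44, parts ≤ 5). Computing via the recurrence p(m, j) = p(m, j−1) + p(m−j, j) gives 2418.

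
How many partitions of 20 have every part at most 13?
p(20, parts ≤ 13) = 597

Use the recurrence p(n, m) = p(n, m−1) + p(n−m, m): either the largest part is < m (count p(n, m−1)) or the largest part is exactly m (remove one copy of m, count p(n−m, m)). With p(0, ·) = 1 this gives p(20, parts ≤ 13) = 597. (By conjugating Young diagrams, this also counts partitions of 20 into at most 13 parts.)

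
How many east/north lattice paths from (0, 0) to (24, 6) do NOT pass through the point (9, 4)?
Number of paths = 496535

Total paths from (0, 0) to (24, 6): C(30, 24) = 593775. Paths through (9, 4): (paths (0, 0) → (9, 4)) × (paths (9, 4) → (24, 6)) = C(13, 9) · C(17, 15) = 715 · 136 = 97240. Avoidance count = 593775 − 97240 = 496535.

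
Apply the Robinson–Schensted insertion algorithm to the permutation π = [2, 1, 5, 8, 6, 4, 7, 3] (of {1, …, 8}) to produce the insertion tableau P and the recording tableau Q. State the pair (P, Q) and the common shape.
P = [1, 3, 6, 7] / [2, 4] / [5] / [8];  Q = [1, 3, 4, 7] / [2, 5] / [6] / [8];  common shape = (4, 2, 1, 1)

Row-insert the values π_1, π_2, … into P one at a time, bumping the leftmost entry strictly greater than the inserted value down to the next row. The recording tableau Q records, in position (i, j), the step at which that cell was added to P.
  Insert 2 (step 1): P = [2];  Q = [1]
  Insert 1 (step 2): P = [1] / [2];  Q = [1] / [2]
  Insert 5 (step 3): P = [1, 5] / [2];  Q = [1, 3] / [2]
  Insert 8 (step 4): P = [1, 5, 8] / [2];  Q = [1, 3, 4] / [2]
  Insert 6 (step 5): P = [1, 5, 6] / [2, 8];  Q = [1, 3, 4] / [2, 5]
  Insert 4 (step 6): P = [1, 4, 6] / [2, 5] / [8];  Q = [1, 3, 4] / [2, 5] / [6]
  Insert 7 (step 7): P = [1, 4, 6, 7] / [2, 5] / [8];  Q = [1, 3, 4, 7] / [2, 5] / [6]
  Insert 3 (step 8): P = [1, 3, 6, 7] / [2, 4] / [5] / [8];  Q = [1, 3, 4, 7] / [2, 5] / [6] / [8]
Final shape: (4, 2, 1, 1).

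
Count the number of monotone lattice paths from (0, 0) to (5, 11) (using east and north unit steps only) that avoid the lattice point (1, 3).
Number of paths = 2388

Total paths from (0, 0) to (5, 11): C(16, 5) = 4368. Paths through (1, 3): (paths (0, 0) → (1, 3)) × (paths (1, 3) → (5, 11)) = C(4, 1) · C(12, 4) = 4 · 495 = 1980. Avoidance count = 4368 − 1980 = 2388.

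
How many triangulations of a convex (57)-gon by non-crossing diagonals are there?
C_55 = 1759414616608818870992479875972

These polygon triangulations are counted by the Catalan number C_n = (1/(n + 1)) · C(2n, n). For n = 55: C_55 = (1/56) · C(110, 55) = 98527218530093856775578873054432/56 = 1759414616608818870992479875972.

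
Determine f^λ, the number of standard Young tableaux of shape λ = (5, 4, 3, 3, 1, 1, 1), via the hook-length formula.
# SYT of shape (5, 4, 3, 3, 1, 1, 1) = 8486400

Hook-length formula: f^λ = n! / Π hook(c), product over all cells c of the Young diagram. For λ = (5, 4, 3, 3, 1, 1, 1), n = 18 boxes. Hook lengths by row (left-to-right, top-to-bottom): [11, 7, 6, 3, 1]; [9, 5, 4, 1]; [7, 3, 2]; [6, 2, 1]; [3]; [2]; [1]. Product of hooks = 754427520. So f^λ = 18! / 754427520 = 6402373705728000 / 754427520 = 8486400.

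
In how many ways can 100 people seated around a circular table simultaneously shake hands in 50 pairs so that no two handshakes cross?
C_50 = 1978261657756160653623774456

These noncrossing handshakes are counted by the Catalan number C_n = (1/(n + 1)) · C(2n, n). For n = 50: C_50 = (1/51) · C(100, 50) = 100891344545564193334812497256/51 = 1978261657756160653623774456.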